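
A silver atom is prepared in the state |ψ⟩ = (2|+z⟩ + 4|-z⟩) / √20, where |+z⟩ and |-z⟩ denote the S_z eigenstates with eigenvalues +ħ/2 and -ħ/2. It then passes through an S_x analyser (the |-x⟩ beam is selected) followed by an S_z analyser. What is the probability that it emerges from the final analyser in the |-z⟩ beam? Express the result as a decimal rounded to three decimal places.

First analyser (S_x): P(|-x⟩) = |⟨-x|ψ⟩|² = 4/40.
After stage 1 the state is |-x⟩; P(|-z⟩) = |⟨-z|-x⟩|² = 1/2.
Joint probability = 4/40 × 1/2 = 0.050.

0.050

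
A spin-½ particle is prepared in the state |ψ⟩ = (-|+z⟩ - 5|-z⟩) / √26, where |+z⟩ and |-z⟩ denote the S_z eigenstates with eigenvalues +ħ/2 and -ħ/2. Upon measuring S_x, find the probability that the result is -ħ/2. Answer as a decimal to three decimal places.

|-x⟩ = (|+z⟩ - |-z⟩)/√2, so ⟨-x|ψ⟩ = (4) / (√2·√26).
P = |4|² / 52 = 16/52.

0.308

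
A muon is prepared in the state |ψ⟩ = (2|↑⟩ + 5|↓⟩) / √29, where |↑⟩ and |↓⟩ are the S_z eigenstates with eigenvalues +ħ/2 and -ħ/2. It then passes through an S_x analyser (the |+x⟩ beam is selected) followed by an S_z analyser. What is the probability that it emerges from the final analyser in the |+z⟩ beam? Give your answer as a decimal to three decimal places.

0.422

First analyser (S_x): P(|+x⟩) = |⟨+x|ψ⟩|² = 49/58.
After stage 1 the state is |+x⟩; P(|+z⟩) = |⟨+z|+x⟩|² = 1/2.
Joint probability = 49/58 × 1/2 = 0.422.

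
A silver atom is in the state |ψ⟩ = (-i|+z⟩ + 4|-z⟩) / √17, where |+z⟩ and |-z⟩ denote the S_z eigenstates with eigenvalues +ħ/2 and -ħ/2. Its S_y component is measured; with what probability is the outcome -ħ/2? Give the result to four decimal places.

|-y⟩ = (|+z⟩ - i|-z⟩)/√2, so ⟨-y|ψ⟩ = (3i) / (√2·√17).
P = |3i|² / 34 = 9/34.

0.2647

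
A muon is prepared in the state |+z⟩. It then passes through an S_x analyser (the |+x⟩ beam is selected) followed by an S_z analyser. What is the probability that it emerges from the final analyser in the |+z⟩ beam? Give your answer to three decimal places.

First analyser (S_x): from |+z⟩, P(|+x⟩) = 1/2.
After stage 1 the state is |+x⟩; P(|+z⟩) = |⟨+z|+x⟩|² = 1/2.
Joint probability = 1/2 × 1/2 = 0.250.

0.250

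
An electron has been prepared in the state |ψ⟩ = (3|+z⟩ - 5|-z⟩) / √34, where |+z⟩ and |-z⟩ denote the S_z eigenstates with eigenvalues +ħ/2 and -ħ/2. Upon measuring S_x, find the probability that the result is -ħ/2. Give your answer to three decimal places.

0.941

|-x⟩ = (|+z⟩ - |-z⟩)/√2, so ⟨-x|ψ⟩ = (8) / (√2·√34).
P = |8|² / 68 = 64/68.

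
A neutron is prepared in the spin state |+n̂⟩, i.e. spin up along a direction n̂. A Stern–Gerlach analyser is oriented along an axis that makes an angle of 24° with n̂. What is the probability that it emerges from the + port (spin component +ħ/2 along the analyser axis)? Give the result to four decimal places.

For spin-½, the probability of finding spin-up along an axis at angle θ to the initial spin direction is cos²(θ/2); spin-down is sin²(θ/2).
θ = 24°, so P = cos²(12°) ≈ 0.9568.

0.9568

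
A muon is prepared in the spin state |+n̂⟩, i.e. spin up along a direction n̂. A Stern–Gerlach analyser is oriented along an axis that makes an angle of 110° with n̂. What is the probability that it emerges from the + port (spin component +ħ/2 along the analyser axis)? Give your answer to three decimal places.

For spin-½, the probability of finding spin-up along an axis at angle θ to the initial spin direction is cos²(θ/2); spin-down is sin²(θ/2).
θ = 110°, so P = cos²(55°) ≈ 0.329.

0.329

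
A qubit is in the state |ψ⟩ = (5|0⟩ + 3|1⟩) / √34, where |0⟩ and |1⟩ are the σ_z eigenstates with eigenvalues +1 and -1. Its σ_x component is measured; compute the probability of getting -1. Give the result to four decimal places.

0.0588

|-x⟩ = (|0⟩ - |1⟩)/√2, so ⟨-x|ψ⟩ = (2) / (√2·√34).
P = |2|² / 68 = 4/68.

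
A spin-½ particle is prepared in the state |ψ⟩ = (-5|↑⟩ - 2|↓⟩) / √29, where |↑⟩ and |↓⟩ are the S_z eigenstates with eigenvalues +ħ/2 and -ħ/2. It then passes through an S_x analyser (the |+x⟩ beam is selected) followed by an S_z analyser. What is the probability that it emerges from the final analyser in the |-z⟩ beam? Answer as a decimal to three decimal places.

First analyser (S_x): P(|+x⟩) = |⟨+x|ψ⟩|² = 49/58.
After stage 1 the state is |+x⟩; P(|-z⟩) = |⟨-z|+x⟩|² = 1/2.
Joint probability = 49/58 × 1/2 = 0.422.

0.422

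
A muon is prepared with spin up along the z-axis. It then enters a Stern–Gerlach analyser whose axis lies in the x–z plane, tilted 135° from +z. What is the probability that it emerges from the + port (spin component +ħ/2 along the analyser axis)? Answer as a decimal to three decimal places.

For spin-½, the probability of finding spin-up along an axis at angle θ to the initial spin direction is cos²(θ/2); spin-down is sin²(θ/2).
θ = 135°, so P = cos²(67.5°) ≈ 0.146.

0.146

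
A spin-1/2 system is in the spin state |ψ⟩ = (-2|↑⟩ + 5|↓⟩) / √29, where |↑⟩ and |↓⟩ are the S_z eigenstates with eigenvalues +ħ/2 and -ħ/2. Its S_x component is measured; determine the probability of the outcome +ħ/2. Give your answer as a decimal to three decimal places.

|+x⟩ = (|↑⟩ + |↓⟩)/√2, so ⟨+x|ψ⟩ = (3) / (√2·√29).
P = |3|² / 58 = 9/58.

0.155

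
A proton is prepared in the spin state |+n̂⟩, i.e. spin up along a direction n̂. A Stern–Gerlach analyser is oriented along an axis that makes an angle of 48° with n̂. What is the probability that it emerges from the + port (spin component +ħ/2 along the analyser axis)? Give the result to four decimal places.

For spin-½, the probability of finding spin-up along an axis at angle θ to the initial spin direction is cos²(θ/2); spin-down is sin²(θ/2).
θ = 48°, so P = cos²(24°) ≈ 0.8346.

0.8346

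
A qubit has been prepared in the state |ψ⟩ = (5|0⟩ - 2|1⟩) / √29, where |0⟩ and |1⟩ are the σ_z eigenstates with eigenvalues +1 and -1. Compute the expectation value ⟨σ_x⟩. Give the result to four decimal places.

-0.6897

⟨σ_x⟩ = 2 Re(a* b)/(|a|²+|b|²) with a = 5, b = -2.
a* b = -10, so ⟨σ_x⟩ = -20/29.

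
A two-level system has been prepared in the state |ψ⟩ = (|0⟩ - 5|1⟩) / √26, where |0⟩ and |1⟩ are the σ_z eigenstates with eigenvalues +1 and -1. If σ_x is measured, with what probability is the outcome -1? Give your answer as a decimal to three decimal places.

0.692

|-x⟩ = (|0⟩ - |1⟩)/√2, so ⟨-x|ψ⟩ = (6) / (√2·√26).
P = |6|² / 52 = 36/52.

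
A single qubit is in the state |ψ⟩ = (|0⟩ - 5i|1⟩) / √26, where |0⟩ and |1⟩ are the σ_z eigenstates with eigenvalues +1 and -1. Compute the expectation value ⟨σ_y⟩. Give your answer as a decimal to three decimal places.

⟨σ_y⟩ = 2 Im(a* b)/(|a|²+|b|²) with a = 1, b = -5i.
a* b = -5i, so ⟨σ_y⟩ = -10/26.

-0.385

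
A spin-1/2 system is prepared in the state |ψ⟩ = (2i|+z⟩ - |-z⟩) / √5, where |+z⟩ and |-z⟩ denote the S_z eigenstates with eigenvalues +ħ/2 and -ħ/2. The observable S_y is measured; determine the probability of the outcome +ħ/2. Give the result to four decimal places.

0.9000

|+y⟩ = (|+z⟩ + i|-z⟩)/√2, so ⟨+y|ψ⟩ = (3i) / (√2·√5).
P = |3i|² / 10 = 9/10.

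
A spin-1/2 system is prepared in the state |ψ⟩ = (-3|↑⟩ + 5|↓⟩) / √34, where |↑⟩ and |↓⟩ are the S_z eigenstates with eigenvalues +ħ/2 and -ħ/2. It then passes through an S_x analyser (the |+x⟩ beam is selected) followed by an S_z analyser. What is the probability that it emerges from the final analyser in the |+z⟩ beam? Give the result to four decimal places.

0.0294

First analyser (S_x): P(|+x⟩) = |⟨+x|ψ⟩|² = 4/68.
After stage 1 the state is |+x⟩; P(|+z⟩) = |⟨+z|+x⟩|² = 1/2.
Joint probability = 4/68 × 1/2 = 0.0294.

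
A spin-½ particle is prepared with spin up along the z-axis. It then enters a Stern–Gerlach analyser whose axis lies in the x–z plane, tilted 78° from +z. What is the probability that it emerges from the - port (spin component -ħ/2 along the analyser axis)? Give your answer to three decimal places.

0.396

For spin-½, the probability of finding spin-up along an axis at angle θ to the initial spin direction is cos²(θ/2); spin-down is sin²(θ/2).
θ = 78°, so P = sin²(39°) ≈ 0.396.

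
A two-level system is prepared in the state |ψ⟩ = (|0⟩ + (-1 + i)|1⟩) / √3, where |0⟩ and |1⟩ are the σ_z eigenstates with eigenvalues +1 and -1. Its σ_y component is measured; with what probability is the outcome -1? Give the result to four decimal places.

0.1667

|-y⟩ = (|0⟩ - i|1⟩)/√2, so ⟨-y|ψ⟩ = (-i) / (√2·√3).
P = |-i|² / 6 = 1/6.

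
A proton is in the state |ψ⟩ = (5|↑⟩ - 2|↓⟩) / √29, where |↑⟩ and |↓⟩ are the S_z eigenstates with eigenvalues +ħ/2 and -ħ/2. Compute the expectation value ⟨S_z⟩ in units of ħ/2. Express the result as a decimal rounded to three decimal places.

⟨σ_z⟩ = |a|² - |b|² divided by |a|²+|b|², with a, b the |↑⟩, |↓⟩ amplitudes.
= (25 - 4)/29 = 21/29.
⟨S_z⟩ = (ħ/2)·⟨σ_z⟩.

0.724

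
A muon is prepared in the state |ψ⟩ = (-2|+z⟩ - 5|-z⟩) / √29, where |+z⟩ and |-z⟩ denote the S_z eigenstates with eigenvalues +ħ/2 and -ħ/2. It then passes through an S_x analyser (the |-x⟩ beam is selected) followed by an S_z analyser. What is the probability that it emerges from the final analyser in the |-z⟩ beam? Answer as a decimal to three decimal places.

0.078

First analyser (S_x): P(|-x⟩) = |⟨-x|ψ⟩|² = 9/58.
After stage 1 the state is |-x⟩; P(|-z⟩) = |⟨-z|-x⟩|² = 1/2.
Joint probability = 9/58 × 1/2 = 0.078.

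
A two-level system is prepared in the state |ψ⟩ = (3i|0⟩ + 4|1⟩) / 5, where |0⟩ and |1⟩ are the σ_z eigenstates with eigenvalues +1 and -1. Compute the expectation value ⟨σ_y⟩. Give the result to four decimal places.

⟨σ_y⟩ = 2 Im(a* b)/(|a|²+|b|²) with a = 3i, b = 4.
a* b = -12i, so ⟨σ_y⟩ = -24/25.

-0.9600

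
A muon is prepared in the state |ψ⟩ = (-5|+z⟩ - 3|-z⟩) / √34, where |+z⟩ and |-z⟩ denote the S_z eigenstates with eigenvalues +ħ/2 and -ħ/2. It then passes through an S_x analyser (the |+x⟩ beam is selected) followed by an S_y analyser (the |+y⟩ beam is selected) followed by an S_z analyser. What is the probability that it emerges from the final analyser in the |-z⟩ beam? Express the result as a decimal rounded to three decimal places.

First analyser (S_x): P(|+x⟩) = |⟨+x|ψ⟩|² = 64/68.
After stage 1 the state is |+x⟩; P(|+y⟩) = |⟨+y|+x⟩|² = 1/2.
After stage 2 the state is |+y⟩; P(|-z⟩) = |⟨-z|+y⟩|² = 1/2.
Joint probability = 64/68 × 1/2 × 1/2 = 0.235.

0.235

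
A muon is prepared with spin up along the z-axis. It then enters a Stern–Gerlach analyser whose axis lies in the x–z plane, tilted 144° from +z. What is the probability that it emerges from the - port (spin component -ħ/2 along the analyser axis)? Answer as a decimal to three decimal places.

For spin-½, the probability of finding spin-up along an axis at angle θ to the initial spin direction is cos²(θ/2); spin-down is sin²(θ/2).
θ = 144°, so P = sin²(72°) ≈ 0.905.

0.905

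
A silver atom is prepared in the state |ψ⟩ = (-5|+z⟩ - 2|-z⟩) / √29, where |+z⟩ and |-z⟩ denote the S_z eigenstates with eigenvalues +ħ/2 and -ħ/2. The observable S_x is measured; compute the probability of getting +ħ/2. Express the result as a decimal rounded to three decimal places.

|+x⟩ = (|+z⟩ + |-z⟩)/√2, so ⟨+x|ψ⟩ = (-7) / (√2·√29).
P = |-7|² / 58 = 49/58.

0.845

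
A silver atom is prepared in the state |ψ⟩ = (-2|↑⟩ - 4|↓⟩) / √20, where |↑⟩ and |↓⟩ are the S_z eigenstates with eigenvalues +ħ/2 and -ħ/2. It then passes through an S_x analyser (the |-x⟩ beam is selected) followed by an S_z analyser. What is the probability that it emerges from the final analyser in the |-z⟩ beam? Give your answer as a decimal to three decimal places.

0.050

First analyser (S_x): P(|-x⟩) = |⟨-x|ψ⟩|² = 4/40.
After stage 1 the state is |-x⟩; P(|-z⟩) = |⟨-z|-x⟩|² = 1/2.
Joint probability = 4/40 × 1/2 = 0.050.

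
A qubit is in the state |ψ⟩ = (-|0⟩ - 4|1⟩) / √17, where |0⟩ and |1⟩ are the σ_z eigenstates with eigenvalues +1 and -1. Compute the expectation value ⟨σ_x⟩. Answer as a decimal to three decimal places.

⟨σ_x⟩ = 2 Re(a* b)/(|a|²+|b|²) with a = -1, b = -4.
a* b = 4, so ⟨σ_x⟩ = 8/17.

0.471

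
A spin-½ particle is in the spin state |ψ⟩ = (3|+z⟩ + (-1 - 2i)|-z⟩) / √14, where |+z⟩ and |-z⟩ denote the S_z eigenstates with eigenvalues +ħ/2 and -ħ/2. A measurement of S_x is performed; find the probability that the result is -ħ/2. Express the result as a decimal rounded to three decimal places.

|-x⟩ = (|+z⟩ - |-z⟩)/√2, so ⟨-x|ψ⟩ = (4 + 2i) / (√2·√14).
P = |4 + 2i|² / 28 = 20/28.

0.714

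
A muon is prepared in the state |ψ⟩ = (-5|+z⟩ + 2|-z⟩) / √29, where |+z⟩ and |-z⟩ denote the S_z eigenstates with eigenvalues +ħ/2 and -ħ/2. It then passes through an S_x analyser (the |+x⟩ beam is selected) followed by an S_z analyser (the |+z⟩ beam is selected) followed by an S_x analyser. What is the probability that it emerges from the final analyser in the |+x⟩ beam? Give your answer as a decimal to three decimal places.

First analyser (S_x): P(|+x⟩) = |⟨+x|ψ⟩|² = 9/58.
After stage 1 the state is |+x⟩; P(|+z⟩) = |⟨+z|+x⟩|² = 1/2.
After stage 2 the state is |+z⟩; P(|+x⟩) = |⟨+x|+z⟩|² = 1/2.
Joint probability = 9/58 × 1/2 × 1/2 = 0.039.

0.039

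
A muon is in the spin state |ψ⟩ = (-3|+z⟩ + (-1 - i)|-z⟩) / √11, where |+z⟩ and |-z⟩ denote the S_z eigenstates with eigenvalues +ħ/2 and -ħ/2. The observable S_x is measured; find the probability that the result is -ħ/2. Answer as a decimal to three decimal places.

0.227

|-x⟩ = (|+z⟩ - |-z⟩)/√2, so ⟨-x|ψ⟩ = (-2 + i) / (√2·√11).
P = |-2 + i|² / 22 = 5/22.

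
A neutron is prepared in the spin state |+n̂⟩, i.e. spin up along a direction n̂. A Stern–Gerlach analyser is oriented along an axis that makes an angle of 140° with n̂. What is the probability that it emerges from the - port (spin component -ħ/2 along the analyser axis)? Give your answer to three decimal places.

For spin-½, the probability of finding spin-up along an axis at angle θ to the initial spin direction is cos²(θ/2); spin-down is sin²(θ/2).
θ = 140°, so P = sin²(70°) ≈ 0.883.

0.883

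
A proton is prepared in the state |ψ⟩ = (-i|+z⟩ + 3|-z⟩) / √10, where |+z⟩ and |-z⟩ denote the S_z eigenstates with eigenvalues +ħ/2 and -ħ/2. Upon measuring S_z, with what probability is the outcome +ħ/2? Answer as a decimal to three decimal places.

0.100

The +ħ/2 outcome corresponds to |+z⟩. Its amplitude in |ψ⟩ is -i/√10.
P = |-i|² / 10 = 1/10.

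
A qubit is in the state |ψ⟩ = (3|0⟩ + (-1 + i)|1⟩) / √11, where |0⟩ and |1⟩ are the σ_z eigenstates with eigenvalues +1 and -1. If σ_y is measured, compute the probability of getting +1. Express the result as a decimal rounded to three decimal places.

|+y⟩ = (|0⟩ + i|1⟩)/√2, so ⟨+y|ψ⟩ = (4 + i) / (√2·√11).
P = |4 + i|² / 22 = 17/22.

0.773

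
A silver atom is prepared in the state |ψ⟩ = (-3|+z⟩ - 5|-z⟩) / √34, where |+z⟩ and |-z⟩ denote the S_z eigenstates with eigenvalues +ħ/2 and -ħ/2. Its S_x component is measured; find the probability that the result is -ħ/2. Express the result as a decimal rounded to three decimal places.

|-x⟩ = (|+z⟩ - |-z⟩)/√2, so ⟨-x|ψ⟩ = (2) / (√2·√34).
P = |2|² / 68 = 4/68.

0.059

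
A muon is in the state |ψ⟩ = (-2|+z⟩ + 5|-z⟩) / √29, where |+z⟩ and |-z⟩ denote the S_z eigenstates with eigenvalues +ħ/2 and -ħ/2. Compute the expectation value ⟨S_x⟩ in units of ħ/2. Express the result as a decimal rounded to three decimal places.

-0.690

⟨σ_x⟩ = 2 Re(a* b)/(|a|²+|b|²) with a = -2, b = 5.
a* b = -10, so ⟨σ_x⟩ = -20/29.
⟨S_x⟩ = (ħ/2)·⟨σ_x⟩.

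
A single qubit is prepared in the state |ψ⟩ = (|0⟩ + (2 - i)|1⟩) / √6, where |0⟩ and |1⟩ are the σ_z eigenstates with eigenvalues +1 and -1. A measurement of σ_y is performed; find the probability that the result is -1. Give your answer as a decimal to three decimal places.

0.667

|-y⟩ = (|0⟩ - i|1⟩)/√2, so ⟨-y|ψ⟩ = (2 + 2i) / (√2·√6).
P = |2 + 2i|² / 12 = 8/12.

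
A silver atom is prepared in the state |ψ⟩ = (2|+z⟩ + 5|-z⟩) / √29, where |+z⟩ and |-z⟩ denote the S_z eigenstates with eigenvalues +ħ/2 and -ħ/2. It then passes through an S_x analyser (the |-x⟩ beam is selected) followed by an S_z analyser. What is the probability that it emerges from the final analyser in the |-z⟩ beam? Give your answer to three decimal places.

First analyser (S_x): P(|-x⟩) = |⟨-x|ψ⟩|² = 9/58.
After stage 1 the state is |-x⟩; P(|-z⟩) = |⟨-z|-x⟩|² = 1/2.
Joint probability = 9/58 × 1/2 = 0.078.

0.078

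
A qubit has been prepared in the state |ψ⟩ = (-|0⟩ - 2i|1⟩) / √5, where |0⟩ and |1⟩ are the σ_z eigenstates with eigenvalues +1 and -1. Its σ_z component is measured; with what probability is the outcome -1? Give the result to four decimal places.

0.8000

The -1 outcome corresponds to |1⟩. Its amplitude in |ψ⟩ is -2i/√5.
P = |-2i|² / 5 = 4/5.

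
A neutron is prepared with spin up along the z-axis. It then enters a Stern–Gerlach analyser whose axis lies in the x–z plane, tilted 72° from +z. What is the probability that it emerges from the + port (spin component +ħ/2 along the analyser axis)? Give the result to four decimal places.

For spin-½, the probability of finding spin-up along an axis at angle θ to the initial spin direction is cos²(θ/2); spin-down is sin²(θ/2).
θ = 72°, so P = cos²(36°) ≈ 0.6545.

0.6545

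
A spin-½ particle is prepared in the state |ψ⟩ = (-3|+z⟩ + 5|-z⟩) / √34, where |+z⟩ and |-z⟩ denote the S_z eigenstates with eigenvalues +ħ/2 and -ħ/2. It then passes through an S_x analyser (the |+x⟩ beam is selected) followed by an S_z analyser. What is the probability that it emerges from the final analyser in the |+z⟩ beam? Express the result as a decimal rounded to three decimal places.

0.029

First analyser (S_x): P(|+x⟩) = |⟨+x|ψ⟩|² = 4/68.
After stage 1 the state is |+x⟩; P(|+z⟩) = |⟨+z|+x⟩|² = 1/2.
Joint probability = 4/68 × 1/2 = 0.029.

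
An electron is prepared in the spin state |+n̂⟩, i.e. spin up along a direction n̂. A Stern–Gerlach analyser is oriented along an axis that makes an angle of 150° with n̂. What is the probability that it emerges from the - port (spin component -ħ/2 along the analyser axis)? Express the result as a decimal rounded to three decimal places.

For spin-½, the probability of finding spin-up along an axis at angle θ to the initial spin direction is cos²(θ/2); spin-down is sin²(θ/2).
θ = 150°, so P = sin²(75°) ≈ 0.933.

0.933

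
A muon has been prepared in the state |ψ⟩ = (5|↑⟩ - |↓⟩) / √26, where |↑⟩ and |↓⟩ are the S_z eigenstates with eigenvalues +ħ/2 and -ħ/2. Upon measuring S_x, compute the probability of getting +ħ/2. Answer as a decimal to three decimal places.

|+x⟩ = (|↑⟩ + |↓⟩)/√2, so ⟨+x|ψ⟩ = (4) / (√2·√26).
P = |4|² / 52 = 16/52.

0.308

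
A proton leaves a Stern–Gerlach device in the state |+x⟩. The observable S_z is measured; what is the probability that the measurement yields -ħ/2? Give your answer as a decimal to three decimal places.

In the S_z basis, |+x⟩ = (|↑⟩ + |↓⟩)/√2 and |-z⟩ = |↓⟩.
|⟨-z|+x⟩|² = 1/2.

0.500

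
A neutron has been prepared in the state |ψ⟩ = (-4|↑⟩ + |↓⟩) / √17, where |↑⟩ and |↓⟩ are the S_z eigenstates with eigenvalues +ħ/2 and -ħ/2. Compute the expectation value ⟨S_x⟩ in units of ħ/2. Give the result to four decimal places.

⟨σ_x⟩ = 2 Re(a* b)/(|a|²+|b|²) with a = -4, b = 1.
a* b = -4, so ⟨σ_x⟩ = -8/17.
⟨S_x⟩ = (ħ/2)·⟨σ_x⟩.

-0.4706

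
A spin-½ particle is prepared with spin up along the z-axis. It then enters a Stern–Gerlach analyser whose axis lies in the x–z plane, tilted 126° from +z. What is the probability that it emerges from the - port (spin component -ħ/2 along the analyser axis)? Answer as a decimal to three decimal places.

0.794

For spin-½, the probability of finding spin-up along an axis at angle θ to the initial spin direction is cos²(θ/2); spin-down is sin²(θ/2).
θ = 126°, so P = sin²(63°) ≈ 0.794.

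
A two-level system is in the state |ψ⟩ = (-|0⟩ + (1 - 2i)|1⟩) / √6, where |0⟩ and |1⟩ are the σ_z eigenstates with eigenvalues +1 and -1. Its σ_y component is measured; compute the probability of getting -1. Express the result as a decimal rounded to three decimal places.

0.167

|-y⟩ = (|0⟩ - i|1⟩)/√2, so ⟨-y|ψ⟩ = (1 + i) / (√2·√6).
P = |1 + i|² / 12 = 2/12.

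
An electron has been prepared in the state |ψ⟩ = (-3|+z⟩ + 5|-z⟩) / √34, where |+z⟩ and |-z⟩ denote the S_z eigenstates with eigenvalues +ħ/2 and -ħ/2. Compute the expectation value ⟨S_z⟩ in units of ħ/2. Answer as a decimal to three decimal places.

⟨σ_z⟩ = |a|² - |b|² divided by |a|²+|b|², with a, b the |+z⟩, |-z⟩ amplitudes.
= (9 - 25)/34 = -16/34.
⟨S_z⟩ = (ħ/2)·⟨σ_z⟩.

-0.471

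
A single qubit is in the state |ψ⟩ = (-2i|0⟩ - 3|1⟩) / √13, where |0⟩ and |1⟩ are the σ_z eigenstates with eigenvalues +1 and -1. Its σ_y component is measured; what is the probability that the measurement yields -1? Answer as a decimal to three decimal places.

|-y⟩ = (|0⟩ - i|1⟩)/√2, so ⟨-y|ψ⟩ = (-5i) / (√2·√13).
P = |-5i|² / 26 = 25/26.

0.962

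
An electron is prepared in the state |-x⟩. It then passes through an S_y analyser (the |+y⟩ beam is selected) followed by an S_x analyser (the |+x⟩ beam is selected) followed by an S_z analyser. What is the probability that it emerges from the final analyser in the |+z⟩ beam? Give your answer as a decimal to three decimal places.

0.125

First analyser (S_y): from |-x⟩, P(|+y⟩) = 1/2.
After stage 1 the state is |+y⟩; P(|+x⟩) = |⟨+x|+y⟩|² = 1/2.
After stage 2 the state is |+x⟩; P(|+z⟩) = |⟨+z|+x⟩|² = 1/2.
Joint probability = 1/2 × 1/2 × 1/2 = 0.125.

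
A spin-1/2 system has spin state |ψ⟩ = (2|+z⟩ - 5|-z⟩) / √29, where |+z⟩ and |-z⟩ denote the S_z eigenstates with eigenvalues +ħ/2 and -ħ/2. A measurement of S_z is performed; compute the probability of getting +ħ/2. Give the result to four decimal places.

The +ħ/2 outcome corresponds to |+z⟩. Its amplitude in |ψ⟩ is 2/√29.
P = |2|² / 29 = 4/29.

0.1379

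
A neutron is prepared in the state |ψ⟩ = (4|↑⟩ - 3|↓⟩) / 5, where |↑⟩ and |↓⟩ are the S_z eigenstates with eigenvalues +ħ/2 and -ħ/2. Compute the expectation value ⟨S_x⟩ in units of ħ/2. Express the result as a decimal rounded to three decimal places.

⟨σ_x⟩ = 2 Re(a* b)/(|a|²+|b|²) with a = 4, b = -3.
a* b = -12, so ⟨σ_x⟩ = -24/25.
⟨S_x⟩ = (ħ/2)·⟨σ_x⟩.

-0.960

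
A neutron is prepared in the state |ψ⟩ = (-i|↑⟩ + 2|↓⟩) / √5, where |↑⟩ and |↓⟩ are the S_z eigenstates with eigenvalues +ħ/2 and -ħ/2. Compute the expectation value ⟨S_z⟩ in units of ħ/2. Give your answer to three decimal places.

-0.600

⟨σ_z⟩ = |a|² - |b|² divided by |a|²+|b|², with a, b the |↑⟩, |↓⟩ amplitudes.
= (1 - 4)/5 = -3/5.
⟨S_z⟩ = (ħ/2)·⟨σ_z⟩.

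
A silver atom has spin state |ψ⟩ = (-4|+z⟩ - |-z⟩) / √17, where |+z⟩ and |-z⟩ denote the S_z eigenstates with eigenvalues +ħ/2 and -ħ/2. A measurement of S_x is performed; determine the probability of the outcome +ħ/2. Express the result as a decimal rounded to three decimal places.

0.735

|+x⟩ = (|+z⟩ + |-z⟩)/√2, so ⟨+x|ψ⟩ = (-5) / (√2·√17).
P = |-5|² / 34 = 25/34.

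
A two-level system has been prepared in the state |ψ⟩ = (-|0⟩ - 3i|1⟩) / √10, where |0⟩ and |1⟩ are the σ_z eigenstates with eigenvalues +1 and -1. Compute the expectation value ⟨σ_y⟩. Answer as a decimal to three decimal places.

0.600

⟨σ_y⟩ = 2 Im(a* b)/(|a|²+|b|²) with a = -1, b = -3i.
a* b = 3i, so ⟨σ_y⟩ = 6/10.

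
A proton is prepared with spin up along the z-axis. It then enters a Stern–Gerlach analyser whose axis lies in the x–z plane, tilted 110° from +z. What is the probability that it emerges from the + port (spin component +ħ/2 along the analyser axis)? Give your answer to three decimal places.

0.329

For spin-½, the probability of finding spin-up along an axis at angle θ to the initial spin direction is cos²(θ/2); spin-down is sin²(θ/2).
θ = 110°, so P = cos²(55°) ≈ 0.329.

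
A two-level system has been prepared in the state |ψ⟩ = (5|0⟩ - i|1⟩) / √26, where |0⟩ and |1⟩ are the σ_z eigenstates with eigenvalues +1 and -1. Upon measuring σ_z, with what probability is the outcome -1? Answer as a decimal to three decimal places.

0.038

The -1 outcome corresponds to |1⟩. Its amplitude in |ψ⟩ is -i/√26.
P = |-i|² / 26 = 1/26.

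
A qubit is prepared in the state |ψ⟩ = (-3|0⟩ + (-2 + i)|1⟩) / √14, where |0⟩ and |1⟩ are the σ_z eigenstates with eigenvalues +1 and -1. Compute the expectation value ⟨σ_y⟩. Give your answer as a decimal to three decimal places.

-0.429

⟨σ_y⟩ = 2 Im(a* b)/(|a|²+|b|²) with a = -3, b = (-2 + i).
a* b = (6 - 3i), so ⟨σ_y⟩ = -6/14.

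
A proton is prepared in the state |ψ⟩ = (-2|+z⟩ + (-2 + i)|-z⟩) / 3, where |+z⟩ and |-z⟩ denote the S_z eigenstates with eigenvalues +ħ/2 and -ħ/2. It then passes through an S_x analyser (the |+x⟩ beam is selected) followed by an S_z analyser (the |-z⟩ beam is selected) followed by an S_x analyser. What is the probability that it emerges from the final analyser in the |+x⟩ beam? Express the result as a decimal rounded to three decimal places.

0.236

First analyser (S_x): P(|+x⟩) = |⟨+x|ψ⟩|² = 17/18.
After stage 1 the state is |+x⟩; P(|-z⟩) = |⟨-z|+x⟩|² = 1/2.
After stage 2 the state is |-z⟩; P(|+x⟩) = |⟨+x|-z⟩|² = 1/2.
Joint probability = 17/18 × 1/2 × 1/2 = 0.236.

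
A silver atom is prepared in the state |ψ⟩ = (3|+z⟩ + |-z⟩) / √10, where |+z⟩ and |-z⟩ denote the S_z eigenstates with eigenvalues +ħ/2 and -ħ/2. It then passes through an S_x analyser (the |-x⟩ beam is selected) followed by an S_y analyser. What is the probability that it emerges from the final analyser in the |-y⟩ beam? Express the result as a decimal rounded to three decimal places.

0.100

First analyser (S_x): P(|-x⟩) = |⟨-x|ψ⟩|² = 4/20.
After stage 1 the state is |-x⟩; P(|-y⟩) = |⟨-y|-x⟩|² = 1/2.
Joint probability = 4/20 × 1/2 = 0.100.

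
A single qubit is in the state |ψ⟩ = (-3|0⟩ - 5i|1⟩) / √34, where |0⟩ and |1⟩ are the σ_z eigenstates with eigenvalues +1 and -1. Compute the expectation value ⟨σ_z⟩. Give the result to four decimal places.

⟨σ_z⟩ = |a|² - |b|² divided by |a|²+|b|², with a, b the |0⟩, |1⟩ amplitudes.
= (9 - 25)/34 = -16/34.

-0.4706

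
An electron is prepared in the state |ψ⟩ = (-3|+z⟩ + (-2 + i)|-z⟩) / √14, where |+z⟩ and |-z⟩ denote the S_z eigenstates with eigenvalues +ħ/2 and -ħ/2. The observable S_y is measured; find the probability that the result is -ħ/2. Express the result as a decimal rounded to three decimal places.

|-y⟩ = (|+z⟩ - i|-z⟩)/√2, so ⟨-y|ψ⟩ = (-4 - 2i) / (√2·√14).
P = |-4 - 2i|² / 28 = 20/28.

0.714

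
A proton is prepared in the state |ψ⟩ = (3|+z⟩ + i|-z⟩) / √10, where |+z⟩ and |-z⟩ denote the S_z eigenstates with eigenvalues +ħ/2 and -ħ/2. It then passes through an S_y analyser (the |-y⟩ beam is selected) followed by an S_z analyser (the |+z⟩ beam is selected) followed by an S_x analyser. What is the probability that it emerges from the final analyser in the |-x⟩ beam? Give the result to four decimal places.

0.0500

First analyser (S_y): P(|-y⟩) = |⟨-y|ψ⟩|² = 4/20.
After stage 1 the state is |-y⟩; P(|+z⟩) = |⟨+z|-y⟩|² = 1/2.
After stage 2 the state is |+z⟩; P(|-x⟩) = |⟨-x|+z⟩|² = 1/2.
Joint probability = 4/20 × 1/2 × 1/2 = 0.0500.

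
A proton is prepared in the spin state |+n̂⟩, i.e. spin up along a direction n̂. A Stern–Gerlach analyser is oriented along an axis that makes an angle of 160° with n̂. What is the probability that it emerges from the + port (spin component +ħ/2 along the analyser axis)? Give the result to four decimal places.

0.0302

For spin-½, the probability of finding spin-up along an axis at angle θ to the initial spin direction is cos²(θ/2); spin-down is sin²(θ/2).
θ = 160°, so P = cos²(80°) ≈ 0.0302.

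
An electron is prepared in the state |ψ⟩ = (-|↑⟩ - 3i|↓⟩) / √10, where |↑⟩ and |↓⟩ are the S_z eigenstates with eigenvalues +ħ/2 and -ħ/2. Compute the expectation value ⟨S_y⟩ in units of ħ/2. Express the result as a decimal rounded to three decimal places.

⟨σ_y⟩ = 2 Im(a* b)/(|a|²+|b|²) with a = -1, b = -3i.
a* b = 3i, so ⟨σ_y⟩ = 6/10.
⟨S_y⟩ = (ħ/2)·⟨σ_y⟩.

0.600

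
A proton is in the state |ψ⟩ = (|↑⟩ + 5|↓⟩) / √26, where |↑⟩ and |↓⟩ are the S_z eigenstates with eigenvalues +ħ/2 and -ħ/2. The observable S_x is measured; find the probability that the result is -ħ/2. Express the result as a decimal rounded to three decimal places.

0.308

|-x⟩ = (|↑⟩ - |↓⟩)/√2, so ⟨-x|ψ⟩ = (-4) / (√2·√26).
P = |-4|² / 52 = 16/52.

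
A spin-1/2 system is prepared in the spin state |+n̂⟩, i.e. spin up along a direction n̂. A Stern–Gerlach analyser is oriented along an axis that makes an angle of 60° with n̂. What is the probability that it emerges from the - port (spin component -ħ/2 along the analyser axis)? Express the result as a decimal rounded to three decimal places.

For spin-½, the probability of finding spin-up along an axis at angle θ to the initial spin direction is cos²(θ/2); spin-down is sin²(θ/2).
θ = 60°, so P = sin²(30°) ≈ 0.250.

0.250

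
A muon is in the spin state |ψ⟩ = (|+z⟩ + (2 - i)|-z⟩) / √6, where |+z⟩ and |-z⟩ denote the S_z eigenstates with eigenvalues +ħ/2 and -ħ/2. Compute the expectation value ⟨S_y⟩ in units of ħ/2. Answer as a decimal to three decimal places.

-0.333

⟨σ_y⟩ = 2 Im(a* b)/(|a|²+|b|²) with a = 1, b = (2 - i).
a* b = (2 - i), so ⟨σ_y⟩ = -2/6.
⟨S_y⟩ = (ħ/2)·⟨σ_y⟩.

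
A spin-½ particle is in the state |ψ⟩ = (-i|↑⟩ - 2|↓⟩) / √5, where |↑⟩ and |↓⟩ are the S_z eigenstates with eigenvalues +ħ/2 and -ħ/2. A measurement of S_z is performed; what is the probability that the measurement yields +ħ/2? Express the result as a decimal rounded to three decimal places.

0.200

The +ħ/2 outcome corresponds to |↑⟩. Its amplitude in |ψ⟩ is -i/√5.
P = |-i|² / 5 = 1/5.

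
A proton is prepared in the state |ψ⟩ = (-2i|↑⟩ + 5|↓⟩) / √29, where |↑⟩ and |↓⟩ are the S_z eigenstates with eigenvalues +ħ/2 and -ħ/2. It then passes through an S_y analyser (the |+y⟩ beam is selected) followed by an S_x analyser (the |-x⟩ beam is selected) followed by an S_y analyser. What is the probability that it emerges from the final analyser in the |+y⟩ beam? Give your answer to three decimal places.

0.211

First analyser (S_y): P(|+y⟩) = |⟨+y|ψ⟩|² = 49/58.
After stage 1 the state is |+y⟩; P(|-x⟩) = |⟨-x|+y⟩|² = 1/2.
After stage 2 the state is |-x⟩; P(|+y⟩) = |⟨+y|-x⟩|² = 1/2.
Joint probability = 49/58 × 1/2 × 1/2 = 0.211.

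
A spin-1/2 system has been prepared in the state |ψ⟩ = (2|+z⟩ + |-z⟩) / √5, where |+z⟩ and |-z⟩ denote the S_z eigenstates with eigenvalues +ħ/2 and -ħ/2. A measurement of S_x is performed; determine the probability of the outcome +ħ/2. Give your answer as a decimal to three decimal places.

|+x⟩ = (|+z⟩ + |-z⟩)/√2, so ⟨+x|ψ⟩ = (3) / (√2·√5).
P = |3|² / 10 = 9/10.

0.900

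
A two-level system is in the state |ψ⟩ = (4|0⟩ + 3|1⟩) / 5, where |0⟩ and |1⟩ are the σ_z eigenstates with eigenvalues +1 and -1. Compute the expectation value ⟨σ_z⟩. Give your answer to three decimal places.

⟨σ_z⟩ = |a|² - |b|² divided by |a|²+|b|², with a, b the |0⟩, |1⟩ amplitudes.
= (16 - 9)/25 = 7/25.

0.280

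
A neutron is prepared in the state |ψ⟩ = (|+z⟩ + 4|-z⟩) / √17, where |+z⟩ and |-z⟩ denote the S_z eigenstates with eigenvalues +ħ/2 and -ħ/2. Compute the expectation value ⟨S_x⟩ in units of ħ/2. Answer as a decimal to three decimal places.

⟨σ_x⟩ = 2 Re(a* b)/(|a|²+|b|²) with a = 1, b = 4.
a* b = 4, so ⟨σ_x⟩ = 8/17.
⟨S_x⟩ = (ħ/2)·⟨σ_x⟩.

0.471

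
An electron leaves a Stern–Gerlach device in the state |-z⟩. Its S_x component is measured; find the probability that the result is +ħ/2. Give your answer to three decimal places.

In the S_z basis, |-z⟩ = |-z⟩ and |+x⟩ = (|+z⟩ + |-z⟩)/√2.
|⟨+x|-z⟩|² = 1/2.

0.500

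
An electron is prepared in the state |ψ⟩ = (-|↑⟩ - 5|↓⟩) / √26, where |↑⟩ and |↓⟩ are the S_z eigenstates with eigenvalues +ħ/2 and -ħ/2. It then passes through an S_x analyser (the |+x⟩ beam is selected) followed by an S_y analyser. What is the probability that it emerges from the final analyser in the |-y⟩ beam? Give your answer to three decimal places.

First analyser (S_x): P(|+x⟩) = |⟨+x|ψ⟩|² = 36/52.
After stage 1 the state is |+x⟩; P(|-y⟩) = |⟨-y|+x⟩|² = 1/2.
Joint probability = 36/52 × 1/2 = 0.346.

0.346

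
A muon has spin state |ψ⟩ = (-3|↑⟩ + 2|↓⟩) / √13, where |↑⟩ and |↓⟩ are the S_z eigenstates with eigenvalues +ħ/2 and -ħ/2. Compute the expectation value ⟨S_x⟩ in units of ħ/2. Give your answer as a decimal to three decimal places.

⟨σ_x⟩ = 2 Re(a* b)/(|a|²+|b|²) with a = -3, b = 2.
a* b = -6, so ⟨σ_x⟩ = -12/13.
⟨S_x⟩ = (ħ/2)·⟨σ_x⟩.

-0.923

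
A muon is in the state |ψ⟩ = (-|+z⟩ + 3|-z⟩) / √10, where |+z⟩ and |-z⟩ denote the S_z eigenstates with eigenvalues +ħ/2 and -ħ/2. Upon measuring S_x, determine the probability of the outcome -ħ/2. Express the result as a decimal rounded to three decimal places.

0.800

|-x⟩ = (|+z⟩ - |-z⟩)/√2, so ⟨-x|ψ⟩ = (-4) / (√2·√10).
P = |-4|² / 20 = 16/20.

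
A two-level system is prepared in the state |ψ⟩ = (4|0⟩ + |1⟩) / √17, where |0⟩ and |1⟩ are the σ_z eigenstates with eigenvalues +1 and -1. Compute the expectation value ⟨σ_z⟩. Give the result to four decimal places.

⟨σ_z⟩ = |a|² - |b|² divided by |a|²+|b|², with a, b the |0⟩, |1⟩ amplitudes.
= (16 - 1)/17 = 15/17.

0.8824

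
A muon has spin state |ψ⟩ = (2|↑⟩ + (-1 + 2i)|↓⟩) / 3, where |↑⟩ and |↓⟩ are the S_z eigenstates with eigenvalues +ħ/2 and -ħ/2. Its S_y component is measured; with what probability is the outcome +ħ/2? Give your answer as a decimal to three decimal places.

0.944

|+y⟩ = (|↑⟩ + i|↓⟩)/√2, so ⟨+y|ψ⟩ = (4 + i) / (√2·3).
P = |4 + i|² / 18 = 17/18.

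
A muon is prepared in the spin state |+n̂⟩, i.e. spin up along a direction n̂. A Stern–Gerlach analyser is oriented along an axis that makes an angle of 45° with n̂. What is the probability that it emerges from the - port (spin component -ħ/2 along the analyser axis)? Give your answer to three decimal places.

0.146

For spin-½, the probability of finding spin-up along an axis at angle θ to the initial spin direction is cos²(θ/2); spin-down is sin²(θ/2).
θ = 45°, so P = sin²(22.5°) ≈ 0.146.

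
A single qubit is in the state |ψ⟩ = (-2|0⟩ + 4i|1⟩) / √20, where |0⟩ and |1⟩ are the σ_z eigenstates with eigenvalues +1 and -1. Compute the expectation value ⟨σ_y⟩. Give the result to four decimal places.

-0.8000

⟨σ_y⟩ = 2 Im(a* b)/(|a|²+|b|²) with a = -2, b = 4i.
a* b = -8i, so ⟨σ_y⟩ = -16/20.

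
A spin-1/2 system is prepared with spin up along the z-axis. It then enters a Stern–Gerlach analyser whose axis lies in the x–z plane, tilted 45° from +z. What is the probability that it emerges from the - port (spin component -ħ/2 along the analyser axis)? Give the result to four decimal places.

0.1464

For spin-½, the probability of finding spin-up along an axis at angle θ to the initial spin direction is cos²(θ/2); spin-down is sin²(θ/2).
θ = 45°, so P = sin²(22.5°) ≈ 0.1464.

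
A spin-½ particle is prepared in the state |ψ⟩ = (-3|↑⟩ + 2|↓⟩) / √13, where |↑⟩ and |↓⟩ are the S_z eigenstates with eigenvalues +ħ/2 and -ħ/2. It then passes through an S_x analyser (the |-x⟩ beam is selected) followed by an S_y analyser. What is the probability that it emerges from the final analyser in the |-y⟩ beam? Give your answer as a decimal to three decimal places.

0.481

First analyser (S_x): P(|-x⟩) = |⟨-x|ψ⟩|² = 25/26.
After stage 1 the state is |-x⟩; P(|-y⟩) = |⟨-y|-x⟩|² = 1/2.
Joint probability = 25/26 × 1/2 = 0.481.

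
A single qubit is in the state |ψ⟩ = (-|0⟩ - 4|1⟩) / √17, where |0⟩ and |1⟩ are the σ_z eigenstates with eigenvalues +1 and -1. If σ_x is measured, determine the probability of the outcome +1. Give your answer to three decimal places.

0.735

|+x⟩ = (|0⟩ + |1⟩)/√2, so ⟨+x|ψ⟩ = (-5) / (√2·√17).
P = |-5|² / 34 = 25/34.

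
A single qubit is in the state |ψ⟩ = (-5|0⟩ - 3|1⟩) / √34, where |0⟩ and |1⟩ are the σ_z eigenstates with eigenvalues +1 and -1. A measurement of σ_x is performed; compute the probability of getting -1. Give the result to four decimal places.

0.0588

|-x⟩ = (|0⟩ - |1⟩)/√2, so ⟨-x|ψ⟩ = (-2) / (√2·√34).
P = |-2|² / 68 = 4/68.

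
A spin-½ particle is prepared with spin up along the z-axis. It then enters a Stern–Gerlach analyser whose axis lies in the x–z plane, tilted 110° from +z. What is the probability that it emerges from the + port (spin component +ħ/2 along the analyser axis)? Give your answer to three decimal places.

0.329

For spin-½, the probability of finding spin-up along an axis at angle θ to the initial spin direction is cos²(θ/2); spin-down is sin²(θ/2).
θ = 110°, so P = cos²(55°) ≈ 0.329.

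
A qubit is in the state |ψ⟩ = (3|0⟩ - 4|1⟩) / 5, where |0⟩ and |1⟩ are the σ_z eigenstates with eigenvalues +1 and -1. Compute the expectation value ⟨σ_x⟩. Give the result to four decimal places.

⟨σ_x⟩ = 2 Re(a* b)/(|a|²+|b|²) with a = 3, b = -4.
a* b = -12, so ⟨σ_x⟩ = -24/25.

-0.9600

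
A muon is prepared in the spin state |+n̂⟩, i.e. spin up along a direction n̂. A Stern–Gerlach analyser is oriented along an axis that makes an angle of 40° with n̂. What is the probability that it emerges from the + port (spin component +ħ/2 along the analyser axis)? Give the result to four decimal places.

0.8830

For spin-½, the probability of finding spin-up along an axis at angle θ to the initial spin direction is cos²(θ/2); spin-down is sin²(θ/2).
θ = 40°, so P = cos²(20°) ≈ 0.8830.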